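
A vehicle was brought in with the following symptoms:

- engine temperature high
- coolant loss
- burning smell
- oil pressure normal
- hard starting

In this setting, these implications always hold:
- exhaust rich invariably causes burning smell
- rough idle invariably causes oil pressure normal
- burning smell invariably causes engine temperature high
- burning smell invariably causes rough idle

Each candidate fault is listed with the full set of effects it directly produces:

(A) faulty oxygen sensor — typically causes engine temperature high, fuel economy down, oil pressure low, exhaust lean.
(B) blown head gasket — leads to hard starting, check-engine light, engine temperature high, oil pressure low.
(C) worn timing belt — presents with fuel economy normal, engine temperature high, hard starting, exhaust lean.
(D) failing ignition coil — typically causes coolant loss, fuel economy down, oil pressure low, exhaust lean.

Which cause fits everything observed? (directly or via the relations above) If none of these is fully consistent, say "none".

none

Per-candidate check:
(A) faulty oxygen sensor — engine temperature high match; coolant loss miss; burning smell miss; oil pressure normal miss; hard starting miss
(B) blown head gasket — fails on coolant loss, burning smell, oil pressure normal (predicts oil pressure low, not oil pressure normal)
(C) worn timing belt — does not account for coolant loss, burning smell, oil pressure normal
(D) failing ignition coil — engine temperature high miss; coolant loss match; burning smell miss; oil pressure normal miss; hard starting miss
No candidate is consistent with all observations.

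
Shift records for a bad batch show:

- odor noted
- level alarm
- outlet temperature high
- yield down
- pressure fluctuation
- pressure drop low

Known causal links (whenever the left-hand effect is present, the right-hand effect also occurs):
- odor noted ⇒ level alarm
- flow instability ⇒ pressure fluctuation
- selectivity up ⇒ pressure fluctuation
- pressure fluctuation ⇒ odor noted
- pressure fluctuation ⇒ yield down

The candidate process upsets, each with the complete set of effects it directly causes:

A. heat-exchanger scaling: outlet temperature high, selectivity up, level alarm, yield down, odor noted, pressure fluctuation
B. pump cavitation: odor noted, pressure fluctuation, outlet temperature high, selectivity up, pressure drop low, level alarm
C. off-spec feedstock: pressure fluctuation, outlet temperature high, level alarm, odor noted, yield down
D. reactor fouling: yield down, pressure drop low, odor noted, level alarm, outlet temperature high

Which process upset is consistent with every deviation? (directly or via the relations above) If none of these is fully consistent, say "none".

B

For each candidate, compare predicted effects to what was observed:
(A) heat-exchanger scaling — odor noted yes; level alarm yes; outlet temperature high yes; yield down yes; pressure fluctuation yes; pressure drop low NO
(B) pump cavitation — odor noted yes; level alarm yes; outlet temperature high yes; yield down yes (by pressure fluctuation → yield down); pressure fluctuation yes; pressure drop low yes
(C) off-spec feedstock — odor noted yes; level alarm yes; outlet temperature high yes; yield down yes; pressure fluctuation yes; pressure drop low NO
(D) reactor fouling — odor noted yes; level alarm yes; outlet temperature high yes; yield down yes; pressure fluctuation NO; pressure drop low yes
Only (B) is consistent with every observation.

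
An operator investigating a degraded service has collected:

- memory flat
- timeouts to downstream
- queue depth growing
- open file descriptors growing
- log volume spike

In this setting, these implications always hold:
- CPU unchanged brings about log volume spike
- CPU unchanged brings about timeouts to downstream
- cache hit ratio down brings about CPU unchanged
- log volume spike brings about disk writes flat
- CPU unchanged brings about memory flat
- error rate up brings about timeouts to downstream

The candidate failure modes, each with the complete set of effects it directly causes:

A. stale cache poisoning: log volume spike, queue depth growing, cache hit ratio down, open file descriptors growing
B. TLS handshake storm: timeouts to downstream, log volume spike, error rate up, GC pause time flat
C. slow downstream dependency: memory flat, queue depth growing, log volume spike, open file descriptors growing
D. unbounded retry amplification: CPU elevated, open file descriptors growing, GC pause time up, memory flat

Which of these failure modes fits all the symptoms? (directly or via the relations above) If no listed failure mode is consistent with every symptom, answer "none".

A

Checking each candidate against the observations:
(A) stale cache poisoning — accounts for every observation (memory flat via cache hit ratio down → CPU unchanged → memory flat)
(B) TLS handshake storm — does not account for memory flat, queue depth growing, open file descriptors growing
(C) slow downstream dependency — memory flat yes; timeouts to downstream NO; queue depth growing yes; open file descriptors growing yes; log volume spike yes
(D) unbounded retry amplification — memory flat yes; timeouts to downstream NO; queue depth growing NO; open file descriptors growing yes; log volume spike NO
Only (A) is consistent with every observation.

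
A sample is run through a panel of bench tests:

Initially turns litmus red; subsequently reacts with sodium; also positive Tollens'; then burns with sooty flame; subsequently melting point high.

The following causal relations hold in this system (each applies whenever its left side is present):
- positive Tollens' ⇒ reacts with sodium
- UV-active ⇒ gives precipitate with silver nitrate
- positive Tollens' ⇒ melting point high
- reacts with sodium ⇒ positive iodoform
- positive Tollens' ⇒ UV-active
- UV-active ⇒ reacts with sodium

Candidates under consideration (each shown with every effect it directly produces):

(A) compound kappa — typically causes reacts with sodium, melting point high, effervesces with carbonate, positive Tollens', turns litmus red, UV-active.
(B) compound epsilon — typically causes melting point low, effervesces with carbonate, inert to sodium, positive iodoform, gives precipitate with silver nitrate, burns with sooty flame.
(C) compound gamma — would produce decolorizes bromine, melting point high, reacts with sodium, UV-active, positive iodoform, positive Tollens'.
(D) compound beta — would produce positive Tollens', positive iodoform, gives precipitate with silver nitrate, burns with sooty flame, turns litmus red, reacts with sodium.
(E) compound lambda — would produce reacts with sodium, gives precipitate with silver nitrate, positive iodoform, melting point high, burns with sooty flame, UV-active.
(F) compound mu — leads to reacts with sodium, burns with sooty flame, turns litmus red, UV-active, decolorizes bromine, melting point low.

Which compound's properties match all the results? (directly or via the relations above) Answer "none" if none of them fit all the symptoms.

D

Per-candidate check:
(A) compound kappa — turns litmus red +; reacts with sodium +; positive Tollens' +; burns with sooty flame -; melting point high +
(B) compound epsilon — fails on turns litmus red, reacts with sodium, positive Tollens', melting point high (predicts inert to sodium, not reacts with sodium; predicts melting point low, not melting point high)
(C) compound gamma — does not account for turns litmus red, burns with sooty flame
(D) compound beta — turns litmus red +; reacts with sodium +; positive Tollens' +; burns with sooty flame +; melting point high + (by positive Tollens' → melting point high)
(E) compound lambda — does not account for turns litmus red, positive Tollens'
(F) compound mu — fails on positive Tollens', melting point high (predicts melting point low, not melting point high)
(D) alone accounts for all the evidence.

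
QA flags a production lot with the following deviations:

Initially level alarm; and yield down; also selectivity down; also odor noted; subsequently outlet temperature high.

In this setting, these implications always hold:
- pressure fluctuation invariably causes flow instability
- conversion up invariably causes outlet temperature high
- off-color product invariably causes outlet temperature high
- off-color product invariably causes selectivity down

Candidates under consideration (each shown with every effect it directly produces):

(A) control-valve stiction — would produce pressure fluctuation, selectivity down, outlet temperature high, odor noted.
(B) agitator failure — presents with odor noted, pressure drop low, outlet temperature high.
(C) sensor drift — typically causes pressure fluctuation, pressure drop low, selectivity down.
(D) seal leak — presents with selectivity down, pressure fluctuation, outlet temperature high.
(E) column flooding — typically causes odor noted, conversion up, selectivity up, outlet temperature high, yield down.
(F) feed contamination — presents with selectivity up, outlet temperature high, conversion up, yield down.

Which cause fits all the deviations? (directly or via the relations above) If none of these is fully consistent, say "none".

For each candidate, compare predicted effects to what was observed:
(A) control-valve stiction — level alarm -; yield down -; selectivity down +; odor noted +; outlet temperature high +
(B) agitator failure — does not account for level alarm, yield down, selectivity down
(C) sensor drift — level alarm -; yield down -; selectivity down +; odor noted -; outlet temperature high -
(D) seal leak — does not account for level alarm, yield down, odor noted
(E) column flooding — fails on level alarm, selectivity down (predicts selectivity up, not selectivity down)
(F) feed contamination — level alarm -; yield down +; selectivity down -; odor noted -; outlet temperature high +
None of the listed candidates fits everything.

none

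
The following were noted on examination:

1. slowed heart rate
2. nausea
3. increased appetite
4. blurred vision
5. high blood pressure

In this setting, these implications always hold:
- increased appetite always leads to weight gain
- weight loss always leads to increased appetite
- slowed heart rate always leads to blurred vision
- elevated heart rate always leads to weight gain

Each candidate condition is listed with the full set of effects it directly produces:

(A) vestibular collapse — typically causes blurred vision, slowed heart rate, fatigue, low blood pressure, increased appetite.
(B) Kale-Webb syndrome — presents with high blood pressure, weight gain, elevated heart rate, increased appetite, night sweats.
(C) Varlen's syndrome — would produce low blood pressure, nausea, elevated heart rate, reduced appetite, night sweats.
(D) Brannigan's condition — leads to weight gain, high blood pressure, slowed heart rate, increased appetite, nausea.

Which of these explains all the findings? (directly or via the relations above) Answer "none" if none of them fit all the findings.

Testing each hypothesis:
(A) vestibular collapse — slowed heart rate match; nausea miss; increased appetite match; blurred vision match; high blood pressure miss
(B) Kale-Webb syndrome — slowed heart rate miss; nausea miss; increased appetite match; blurred vision miss; high blood pressure match
(C) Varlen's syndrome — slowed heart rate miss; nausea match; increased appetite miss; blurred vision miss; high blood pressure miss
(D) Brannigan's condition — accounts for every observation (blurred vision through slowed heart rate → blurred vision)
(D) is the only candidate with no mismatches.

D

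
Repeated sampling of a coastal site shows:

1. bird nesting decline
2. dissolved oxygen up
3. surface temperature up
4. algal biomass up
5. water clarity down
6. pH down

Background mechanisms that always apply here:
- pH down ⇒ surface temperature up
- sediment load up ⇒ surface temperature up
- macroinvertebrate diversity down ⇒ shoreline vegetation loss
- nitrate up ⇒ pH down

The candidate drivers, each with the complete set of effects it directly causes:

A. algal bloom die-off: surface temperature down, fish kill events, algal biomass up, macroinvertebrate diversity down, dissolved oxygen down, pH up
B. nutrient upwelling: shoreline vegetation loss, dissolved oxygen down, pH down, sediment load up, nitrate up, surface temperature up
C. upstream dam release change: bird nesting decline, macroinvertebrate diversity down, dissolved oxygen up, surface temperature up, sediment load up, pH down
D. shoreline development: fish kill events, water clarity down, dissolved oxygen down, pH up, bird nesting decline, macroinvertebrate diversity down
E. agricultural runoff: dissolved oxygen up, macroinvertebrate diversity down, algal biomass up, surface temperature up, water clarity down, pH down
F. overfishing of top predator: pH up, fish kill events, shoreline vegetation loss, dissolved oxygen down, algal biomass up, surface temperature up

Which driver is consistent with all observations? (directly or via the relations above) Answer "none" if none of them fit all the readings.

none

Checking each candidate against the observations:
(A) algal bloom die-off — bird nesting decline miss; dissolved oxygen up miss; surface temperature up miss; algal biomass up match; water clarity down miss; pH down miss
(B) nutrient upwelling — fails on bird nesting decline, dissolved oxygen up, algal biomass up, water clarity down (predicts dissolved oxygen down, not dissolved oxygen up)
(C) upstream dam release change — bird nesting decline match; dissolved oxygen up match; surface temperature up match; algal biomass up miss; water clarity down miss; pH down match
(D) shoreline development — fails on dissolved oxygen up, surface temperature up, algal biomass up, pH down (predicts dissolved oxygen down, not dissolved oxygen up; predicts pH up, not pH down)
(E) agricultural runoff — bird nesting decline miss; dissolved oxygen up match; surface temperature up match; algal biomass up match; water clarity down match; pH down match
(F) overfishing of top predator — fails on bird nesting decline, dissolved oxygen up, water clarity down, pH down (predicts dissolved oxygen down, not dissolved oxygen up; predicts pH up, not pH down)
No candidate is consistent with all observations.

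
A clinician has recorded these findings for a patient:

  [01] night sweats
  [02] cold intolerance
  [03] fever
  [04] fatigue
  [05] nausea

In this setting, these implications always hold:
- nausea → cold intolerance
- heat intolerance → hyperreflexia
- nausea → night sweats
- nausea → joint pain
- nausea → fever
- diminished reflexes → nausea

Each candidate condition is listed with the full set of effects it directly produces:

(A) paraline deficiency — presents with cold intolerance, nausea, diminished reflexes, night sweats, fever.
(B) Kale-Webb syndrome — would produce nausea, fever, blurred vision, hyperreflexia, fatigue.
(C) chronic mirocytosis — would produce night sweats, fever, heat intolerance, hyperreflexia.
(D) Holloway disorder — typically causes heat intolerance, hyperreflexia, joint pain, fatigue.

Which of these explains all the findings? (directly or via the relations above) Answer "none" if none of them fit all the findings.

B

For each candidate, compare predicted effects to what was observed:
(A) paraline deficiency — night sweats yes; cold intolerance yes; fever yes; fatigue NO; nausea yes
(B) Kale-Webb syndrome — accounts for every observation (night sweats by nausea → night sweats)
(C) chronic mirocytosis — fails on cold intolerance, fatigue, nausea (predicts heat intolerance, not cold intolerance)
(D) Holloway disorder — fails on night sweats, cold intolerance, fever, nausea (predicts heat intolerance, not cold intolerance)
Only (B) is consistent with every observation.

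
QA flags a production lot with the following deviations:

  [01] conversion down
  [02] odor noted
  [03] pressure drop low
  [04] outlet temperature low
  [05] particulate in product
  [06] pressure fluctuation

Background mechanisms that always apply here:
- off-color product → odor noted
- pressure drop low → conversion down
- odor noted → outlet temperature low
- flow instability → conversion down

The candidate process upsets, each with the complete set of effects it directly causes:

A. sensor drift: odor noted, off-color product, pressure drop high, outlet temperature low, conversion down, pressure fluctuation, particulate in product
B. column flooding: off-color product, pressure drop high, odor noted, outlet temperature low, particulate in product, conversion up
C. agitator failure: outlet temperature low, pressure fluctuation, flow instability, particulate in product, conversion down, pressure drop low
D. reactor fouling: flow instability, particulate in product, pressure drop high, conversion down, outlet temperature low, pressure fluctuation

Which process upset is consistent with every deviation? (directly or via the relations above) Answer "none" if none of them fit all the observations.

Per-candidate check:
(A) sensor drift — conversion down +; odor noted +; pressure drop low -; outlet temperature low +; particulate in product +; pressure fluctuation +
(B) column flooding — conversion down -; odor noted +; pressure drop low -; outlet temperature low +; particulate in product +; pressure fluctuation -
(C) agitator failure — does not account for odor noted
(D) reactor fouling — fails on odor noted, pressure drop low (predicts pressure drop high, not pressure drop low)
No candidate is consistent with all observations.

none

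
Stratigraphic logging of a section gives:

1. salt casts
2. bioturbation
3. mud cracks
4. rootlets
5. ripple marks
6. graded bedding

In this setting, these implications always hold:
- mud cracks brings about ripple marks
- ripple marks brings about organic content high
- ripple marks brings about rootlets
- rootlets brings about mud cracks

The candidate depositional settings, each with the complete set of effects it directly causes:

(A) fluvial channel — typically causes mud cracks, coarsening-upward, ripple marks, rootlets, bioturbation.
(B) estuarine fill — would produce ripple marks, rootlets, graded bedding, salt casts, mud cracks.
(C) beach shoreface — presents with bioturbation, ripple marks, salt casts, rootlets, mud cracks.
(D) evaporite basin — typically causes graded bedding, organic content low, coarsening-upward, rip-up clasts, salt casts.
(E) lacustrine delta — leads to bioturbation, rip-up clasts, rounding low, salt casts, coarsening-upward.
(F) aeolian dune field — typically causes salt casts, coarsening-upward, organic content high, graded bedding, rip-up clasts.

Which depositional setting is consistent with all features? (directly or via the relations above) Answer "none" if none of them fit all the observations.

Testing each hypothesis:
(A) fluvial channel — does not account for salt casts, graded bedding
(B) estuarine fill — salt casts match; bioturbation miss; mud cracks match; rootlets match; ripple marks match; graded bedding match
(C) beach shoreface — does not account for graded bedding
(D) evaporite basin — does not account for bioturbation, mud cracks, rootlets, ripple marks
(E) lacustrine delta — does not account for mud cracks, rootlets, ripple marks, graded bedding
(F) aeolian dune field — does not account for bioturbation, mud cracks, rootlets, ripple marks
None of the listed candidates fits everything.

none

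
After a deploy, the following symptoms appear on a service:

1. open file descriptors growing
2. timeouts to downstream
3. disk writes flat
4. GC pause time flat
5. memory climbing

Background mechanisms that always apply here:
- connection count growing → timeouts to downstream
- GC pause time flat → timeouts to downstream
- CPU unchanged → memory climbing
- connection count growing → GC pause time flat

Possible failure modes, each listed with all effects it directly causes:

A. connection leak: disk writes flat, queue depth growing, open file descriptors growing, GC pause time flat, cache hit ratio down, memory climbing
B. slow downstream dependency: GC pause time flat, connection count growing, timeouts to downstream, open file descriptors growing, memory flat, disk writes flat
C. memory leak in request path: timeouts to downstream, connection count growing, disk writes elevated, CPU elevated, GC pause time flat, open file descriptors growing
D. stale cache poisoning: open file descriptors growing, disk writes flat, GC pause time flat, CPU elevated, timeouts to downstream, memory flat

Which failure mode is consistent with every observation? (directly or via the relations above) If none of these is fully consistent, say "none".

A

Testing each hypothesis:
(A) connection leak — accounts for every observation (timeouts to downstream via GC pause time flat → timeouts to downstream)
(B) slow downstream dependency — open file descriptors growing +; timeouts to downstream +; disk writes flat +; GC pause time flat +; memory climbing -
(C) memory leak in request path — fails on disk writes flat, memory climbing (predicts disk writes elevated, not disk writes flat)
(D) stale cache poisoning — fails on memory climbing (predicts memory flat, not memory climbing)
(A) alone accounts for all the evidence.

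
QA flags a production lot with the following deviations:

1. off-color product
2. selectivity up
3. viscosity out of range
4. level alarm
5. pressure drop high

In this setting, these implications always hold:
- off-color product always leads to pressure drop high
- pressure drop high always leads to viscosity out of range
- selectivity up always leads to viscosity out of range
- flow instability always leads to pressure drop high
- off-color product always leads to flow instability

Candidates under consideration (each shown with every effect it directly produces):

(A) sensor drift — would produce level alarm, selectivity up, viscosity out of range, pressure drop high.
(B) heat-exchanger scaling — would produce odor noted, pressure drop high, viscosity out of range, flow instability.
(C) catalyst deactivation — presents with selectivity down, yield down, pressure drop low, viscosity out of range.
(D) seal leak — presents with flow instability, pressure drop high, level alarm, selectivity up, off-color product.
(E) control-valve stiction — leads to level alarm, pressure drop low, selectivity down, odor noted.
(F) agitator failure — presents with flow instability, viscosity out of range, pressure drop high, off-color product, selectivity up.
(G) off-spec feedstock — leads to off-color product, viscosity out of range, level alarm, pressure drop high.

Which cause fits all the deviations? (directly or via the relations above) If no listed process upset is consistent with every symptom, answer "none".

D

Per-candidate check:
(A) sensor drift — does not account for off-color product
(B) heat-exchanger scaling — does not account for off-color product, selectivity up, level alarm
(C) catalyst deactivation — off-color product NO; selectivity up NO; viscosity out of range yes; level alarm NO; pressure drop high NO
(D) seal leak — off-color product yes; selectivity up yes; viscosity out of range yes (via selectivity up → viscosity out of range); level alarm yes; pressure drop high yes
(E) control-valve stiction — off-color product NO; selectivity up NO; viscosity out of range NO; level alarm yes; pressure drop high NO
(F) agitator failure — off-color product yes; selectivity up yes; viscosity out of range yes; level alarm NO; pressure drop high yes
(G) off-spec feedstock — does not account for selectivity up
(D) alone accounts for all the evidence.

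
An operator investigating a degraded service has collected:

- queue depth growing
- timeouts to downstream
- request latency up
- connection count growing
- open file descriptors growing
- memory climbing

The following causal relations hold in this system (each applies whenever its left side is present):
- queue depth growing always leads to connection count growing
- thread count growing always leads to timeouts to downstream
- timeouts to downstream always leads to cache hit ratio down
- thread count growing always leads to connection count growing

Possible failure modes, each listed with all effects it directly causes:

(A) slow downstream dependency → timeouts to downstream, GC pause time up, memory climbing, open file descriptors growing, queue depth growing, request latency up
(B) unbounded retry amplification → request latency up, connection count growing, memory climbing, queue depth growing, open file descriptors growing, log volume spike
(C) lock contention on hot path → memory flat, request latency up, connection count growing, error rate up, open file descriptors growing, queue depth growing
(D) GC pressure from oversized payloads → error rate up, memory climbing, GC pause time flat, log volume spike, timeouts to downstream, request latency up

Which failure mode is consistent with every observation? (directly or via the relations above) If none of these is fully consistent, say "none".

Testing each hypothesis:
(A) slow downstream dependency — queue depth growing match; timeouts to downstream match; request latency up match; connection count growing match (via queue depth growing → connection count growing); open file descriptors growing match; memory climbing match
(B) unbounded retry amplification — queue depth growing match; timeouts to downstream miss; request latency up match; connection count growing match; open file descriptors growing match; memory climbing match
(C) lock contention on hot path — queue depth growing match; timeouts to downstream miss; request latency up match; connection count growing match; open file descriptors growing match; memory climbing miss
(D) GC pressure from oversized payloads — queue depth growing miss; timeouts to downstream match; request latency up match; connection count growing miss; open file descriptors growing miss; memory climbing match
(A) is the only candidate with no mismatches.

A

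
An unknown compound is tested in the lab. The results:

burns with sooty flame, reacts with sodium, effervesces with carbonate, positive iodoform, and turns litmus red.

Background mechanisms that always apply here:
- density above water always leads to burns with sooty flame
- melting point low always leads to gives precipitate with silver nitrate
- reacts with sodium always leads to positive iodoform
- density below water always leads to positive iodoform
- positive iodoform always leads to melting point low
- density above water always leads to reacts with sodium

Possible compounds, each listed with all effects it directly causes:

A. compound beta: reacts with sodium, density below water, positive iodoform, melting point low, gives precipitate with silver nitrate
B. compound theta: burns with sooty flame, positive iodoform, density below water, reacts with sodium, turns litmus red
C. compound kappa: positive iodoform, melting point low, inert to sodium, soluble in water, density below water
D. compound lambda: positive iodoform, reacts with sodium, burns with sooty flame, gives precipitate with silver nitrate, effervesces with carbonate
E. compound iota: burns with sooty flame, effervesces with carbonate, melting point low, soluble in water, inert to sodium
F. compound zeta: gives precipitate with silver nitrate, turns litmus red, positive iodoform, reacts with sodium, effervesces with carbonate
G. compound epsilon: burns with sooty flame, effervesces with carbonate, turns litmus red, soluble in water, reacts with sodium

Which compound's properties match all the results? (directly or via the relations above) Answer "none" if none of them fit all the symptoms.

G

Testing each hypothesis:
(A) compound beta — does not account for burns with sooty flame, effervesces with carbonate, turns litmus red
(B) compound theta — does not account for effervesces with carbonate
(C) compound kappa — fails on burns with sooty flame, reacts with sodium, effervesces with carbonate, turns litmus red (predicts inert to sodium, not reacts with sodium)
(D) compound lambda — does not account for turns litmus red
(E) compound iota — fails on reacts with sodium, positive iodoform, turns litmus red (predicts inert to sodium, not reacts with sodium)
(F) compound zeta — burns with sooty flame NO; reacts with sodium yes; effervesces with carbonate yes; positive iodoform yes; turns litmus red yes
(G) compound epsilon — accounts for every observation (positive iodoform by reacts with sodium → positive iodoform)
(G) is the only candidate with no mismatches.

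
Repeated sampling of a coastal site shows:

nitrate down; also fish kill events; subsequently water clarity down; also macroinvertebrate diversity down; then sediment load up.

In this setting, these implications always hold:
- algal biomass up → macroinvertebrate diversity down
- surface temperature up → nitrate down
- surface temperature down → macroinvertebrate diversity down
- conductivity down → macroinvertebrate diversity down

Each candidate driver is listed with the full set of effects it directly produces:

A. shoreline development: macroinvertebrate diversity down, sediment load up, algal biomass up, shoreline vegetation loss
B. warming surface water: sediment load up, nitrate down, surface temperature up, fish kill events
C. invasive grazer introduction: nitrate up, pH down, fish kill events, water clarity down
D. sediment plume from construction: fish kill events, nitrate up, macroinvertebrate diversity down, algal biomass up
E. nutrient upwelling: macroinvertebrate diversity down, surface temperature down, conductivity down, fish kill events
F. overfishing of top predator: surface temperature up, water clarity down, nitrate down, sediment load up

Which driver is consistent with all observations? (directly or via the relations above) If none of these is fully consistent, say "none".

none

Checking each candidate against the observations:
(A) shoreline development — does not account for nitrate down, fish kill events, water clarity down
(B) warming surface water — does not account for water clarity down, macroinvertebrate diversity down
(C) invasive grazer introduction — fails on nitrate down, macroinvertebrate diversity down, sediment load up (predicts nitrate up, not nitrate down)
(D) sediment plume from construction — nitrate down ✗; fish kill events ✓; water clarity down ✗; macroinvertebrate diversity down ✓; sediment load up ✗
(E) nutrient upwelling — nitrate down ✗; fish kill events ✓; water clarity down ✗; macroinvertebrate diversity down ✓; sediment load up ✗
(F) overfishing of top predator — nitrate down ✓; fish kill events ✗; water clarity down ✓; macroinvertebrate diversity down ✗; sediment load up ✓
None of the listed candidates fits everything.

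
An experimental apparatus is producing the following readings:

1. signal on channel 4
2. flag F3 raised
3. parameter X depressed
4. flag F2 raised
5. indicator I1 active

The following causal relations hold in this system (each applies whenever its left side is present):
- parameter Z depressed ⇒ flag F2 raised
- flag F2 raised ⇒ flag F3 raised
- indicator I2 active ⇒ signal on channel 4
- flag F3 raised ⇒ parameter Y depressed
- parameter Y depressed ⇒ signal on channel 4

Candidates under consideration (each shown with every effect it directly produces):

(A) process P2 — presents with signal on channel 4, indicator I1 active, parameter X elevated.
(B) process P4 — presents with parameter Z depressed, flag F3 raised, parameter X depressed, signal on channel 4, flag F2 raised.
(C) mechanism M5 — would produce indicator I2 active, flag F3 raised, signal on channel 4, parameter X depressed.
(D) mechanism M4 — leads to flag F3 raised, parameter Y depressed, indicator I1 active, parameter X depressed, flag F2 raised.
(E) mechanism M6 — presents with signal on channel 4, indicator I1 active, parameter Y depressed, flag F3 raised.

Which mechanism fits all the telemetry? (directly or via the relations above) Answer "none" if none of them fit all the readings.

D

Per-candidate check:
(A) process P2 — signal on channel 4 yes; flag F3 raised NO; parameter X depressed NO; flag F2 raised NO; indicator I1 active yes
(B) process P4 — does not account for indicator I1 active
(C) mechanism M5 — does not account for flag F2 raised, indicator I1 active
(D) mechanism M4 — accounts for every observation (signal on channel 4 by parameter Y depressed → signal on channel 4)
(E) mechanism M6 — signal on channel 4 yes; flag F3 raised yes; parameter X depressed NO; flag F2 raised NO; indicator I1 active yes
Only (D) is consistent with every observation.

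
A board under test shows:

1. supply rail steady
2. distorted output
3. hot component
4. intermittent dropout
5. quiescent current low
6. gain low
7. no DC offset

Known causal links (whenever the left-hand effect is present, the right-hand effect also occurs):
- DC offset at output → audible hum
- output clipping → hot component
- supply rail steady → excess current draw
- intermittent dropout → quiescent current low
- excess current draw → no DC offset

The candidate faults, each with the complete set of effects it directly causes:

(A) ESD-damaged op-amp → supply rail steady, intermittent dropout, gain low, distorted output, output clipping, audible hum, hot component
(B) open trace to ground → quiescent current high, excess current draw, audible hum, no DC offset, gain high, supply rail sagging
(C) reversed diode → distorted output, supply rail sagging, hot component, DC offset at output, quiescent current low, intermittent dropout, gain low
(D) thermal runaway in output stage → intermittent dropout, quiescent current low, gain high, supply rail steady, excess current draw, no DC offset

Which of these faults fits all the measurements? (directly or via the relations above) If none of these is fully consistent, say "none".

Checking each candidate against the observations:
(A) ESD-damaged op-amp — accounts for every observation (quiescent current low by intermittent dropout → quiescent current low)
(B) open trace to ground — fails on supply rail steady, distorted output, hot component, intermittent dropout, quiescent current low, gain low (predicts supply rail sagging, not supply rail steady; predicts quiescent current high, not quiescent current low; predicts gain high, not gain low)
(C) reversed diode — supply rail steady -; distorted output +; hot component +; intermittent dropout +; quiescent current low +; gain low +; no DC offset -
(D) thermal runaway in output stage — fails on distorted output, hot component, gain low (predicts gain high, not gain low)
Only (A) is consistent with every observation.

A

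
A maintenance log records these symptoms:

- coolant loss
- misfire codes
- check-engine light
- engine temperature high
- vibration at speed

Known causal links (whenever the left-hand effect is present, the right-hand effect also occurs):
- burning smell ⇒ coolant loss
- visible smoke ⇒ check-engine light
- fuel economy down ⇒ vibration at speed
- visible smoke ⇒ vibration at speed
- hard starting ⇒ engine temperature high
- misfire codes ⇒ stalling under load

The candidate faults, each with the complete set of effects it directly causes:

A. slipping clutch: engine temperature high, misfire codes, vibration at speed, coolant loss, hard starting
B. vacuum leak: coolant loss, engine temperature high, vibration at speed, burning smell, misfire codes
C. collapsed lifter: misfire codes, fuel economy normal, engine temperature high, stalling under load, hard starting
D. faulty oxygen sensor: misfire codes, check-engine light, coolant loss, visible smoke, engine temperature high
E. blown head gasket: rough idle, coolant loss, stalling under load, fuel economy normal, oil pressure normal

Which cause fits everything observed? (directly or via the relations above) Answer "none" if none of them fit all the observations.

D

Checking each candidate against the observations:
(A) slipping clutch — coolant loss match; misfire codes match; check-engine light miss; engine temperature high match; vibration at speed match
(B) vacuum leak — does not account for check-engine light
(C) collapsed lifter — coolant loss miss; misfire codes match; check-engine light miss; engine temperature high match; vibration at speed miss
(D) faulty oxygen sensor — accounts for every observation (vibration at speed by visible smoke → vibration at speed)
(E) blown head gasket — coolant loss match; misfire codes miss; check-engine light miss; engine temperature high miss; vibration at speed miss
(D) alone accounts for all the evidence.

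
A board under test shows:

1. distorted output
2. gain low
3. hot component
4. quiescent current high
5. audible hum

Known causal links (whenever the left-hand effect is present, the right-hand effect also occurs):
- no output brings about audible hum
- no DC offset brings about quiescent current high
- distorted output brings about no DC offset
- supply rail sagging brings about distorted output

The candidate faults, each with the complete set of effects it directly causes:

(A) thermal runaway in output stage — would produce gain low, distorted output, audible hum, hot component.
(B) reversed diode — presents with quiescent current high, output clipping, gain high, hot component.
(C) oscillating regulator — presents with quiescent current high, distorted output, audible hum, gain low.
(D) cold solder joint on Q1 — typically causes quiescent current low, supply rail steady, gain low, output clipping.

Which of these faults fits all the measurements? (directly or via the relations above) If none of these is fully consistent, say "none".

For each candidate, compare predicted effects to what was observed:
(A) thermal runaway in output stage — accounts for every observation (quiescent current high by distorted output → no DC offset → quiescent current high)
(B) reversed diode — fails on distorted output, gain low, audible hum (predicts gain high, not gain low)
(C) oscillating regulator — distorted output yes; gain low yes; hot component NO; quiescent current high yes; audible hum yes
(D) cold solder joint on Q1 — distorted output NO; gain low yes; hot component NO; quiescent current high NO; audible hum NO
(A) alone accounts for all the evidence.

A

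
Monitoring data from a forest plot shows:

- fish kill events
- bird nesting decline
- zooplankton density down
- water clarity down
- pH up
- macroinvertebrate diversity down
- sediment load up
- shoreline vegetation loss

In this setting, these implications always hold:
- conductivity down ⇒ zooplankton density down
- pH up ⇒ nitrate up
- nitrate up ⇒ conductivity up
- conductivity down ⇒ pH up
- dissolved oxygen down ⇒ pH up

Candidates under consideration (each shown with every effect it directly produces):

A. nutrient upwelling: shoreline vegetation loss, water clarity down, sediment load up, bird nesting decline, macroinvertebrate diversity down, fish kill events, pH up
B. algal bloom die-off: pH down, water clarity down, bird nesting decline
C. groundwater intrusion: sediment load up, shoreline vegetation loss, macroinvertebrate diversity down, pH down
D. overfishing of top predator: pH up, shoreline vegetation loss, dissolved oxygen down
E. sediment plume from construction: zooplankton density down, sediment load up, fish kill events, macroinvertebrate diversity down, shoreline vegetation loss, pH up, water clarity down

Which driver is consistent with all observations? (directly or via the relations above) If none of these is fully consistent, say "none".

Per-candidate check:
(A) nutrient upwelling — does not account for zooplankton density down
(B) algal bloom die-off — fails on fish kill events, zooplankton density down, pH up, macroinvertebrate diversity down, sediment load up, shoreline vegetation loss (predicts pH down, not pH up)
(C) groundwater intrusion — fails on fish kill events, bird nesting decline, zooplankton density down, water clarity down, pH up (predicts pH down, not pH up)
(D) overfishing of top predator — fish kill events miss; bird nesting decline miss; zooplankton density down miss; water clarity down miss; pH up match; macroinvertebrate diversity down miss; sediment load up miss; shoreline vegetation loss match
(E) sediment plume from construction — fish kill events match; bird nesting decline miss; zooplankton density down match; water clarity down match; pH up match; macroinvertebrate diversity down match; sediment load up match; shoreline vegetation loss match
Every candidate fails on at least one observation.

none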